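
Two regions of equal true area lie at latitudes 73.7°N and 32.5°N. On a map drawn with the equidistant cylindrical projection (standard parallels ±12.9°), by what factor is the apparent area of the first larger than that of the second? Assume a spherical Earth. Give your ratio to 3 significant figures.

3.00

In the equirectangular projection with standard parallel φ₀ = 12.9° (x = Rλ cos φ₀, y = Rφ), meridians are true-scale (h = 1) and the parallel scale is k = cos φ₀ / cos φ.
Areal scale at 73.7°: h·k = 1.000 × 3.473 = 3.473.
Areal scale at 32.5°: h·k = 1.000 × 1.156 = 1.156.
Ratio = 3.473/1.156 ≈ 3.00.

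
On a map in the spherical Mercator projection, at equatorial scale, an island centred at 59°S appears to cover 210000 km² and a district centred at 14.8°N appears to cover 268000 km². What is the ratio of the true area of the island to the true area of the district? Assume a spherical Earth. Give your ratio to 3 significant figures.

0.222

Since Mercator area scale is 1/cos²φ, the true area equals the apparent area multiplied by cos²φ.
True area of island: 210000 × cos²(59°) = 210000 × 0.2653 = 55710 km².
True area of district: 268000 × cos²(14.8°) = 268000 × 0.9347 = 250500 km².
Ratio = 55710 / 250500 ≈ 0.222.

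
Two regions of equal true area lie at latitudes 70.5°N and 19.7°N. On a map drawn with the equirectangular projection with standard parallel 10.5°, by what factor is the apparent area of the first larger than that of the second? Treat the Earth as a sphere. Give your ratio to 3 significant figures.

2.82

The equidistant cylindrical projection with φ₀ = 10.5° has h = 1 (meridians true) and k = cos φ₀ / cos φ along parallels.
Areal scale at 70.5°: h·k = 1.000 × 2.946 = 2.946.
Areal scale at 19.7°: h·k = 1.000 × 1.044 = 1.044.
Ratio = 2.946/1.044 ≈ 2.82.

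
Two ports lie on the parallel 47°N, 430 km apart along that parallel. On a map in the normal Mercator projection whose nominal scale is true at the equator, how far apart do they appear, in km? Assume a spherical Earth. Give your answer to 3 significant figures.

The Mercator projection is conformal; its linear scale factor is the same in every direction and equals sec φ = 1/cos φ.
Along the parallel, k = sec 47° = 1/0.6820 = 1.466.
Map distance = 430 × 1.466 ≈ 631 km.

631 km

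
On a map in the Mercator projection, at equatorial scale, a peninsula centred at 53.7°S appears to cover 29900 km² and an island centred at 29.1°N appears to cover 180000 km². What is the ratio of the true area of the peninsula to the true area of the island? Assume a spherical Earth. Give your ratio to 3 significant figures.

Since Mercator area scale is 1/cos²φ, the true area equals the apparent area multiplied by cos²φ.
True area of peninsula: 29900 × cos²(53.7°) = 29900 × 0.3505 = 10480 km².
True area of island: 180000 × cos²(29.1°) = 180000 × 0.7635 = 137400 km².
Ratio = 10480 / 137400 ≈ 0.0763.

0.0763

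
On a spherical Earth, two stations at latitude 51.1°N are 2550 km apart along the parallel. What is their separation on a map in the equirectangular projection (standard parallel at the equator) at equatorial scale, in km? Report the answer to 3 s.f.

In the plate carrée (x = Rλ, y = Rφ), meridians are true-scale (h = 1) and parallels are stretched by k = sec φ.
Along the parallel, k = sec 51.1° = 1/0.6280 = 1.592.
Map distance = 2550 × 1.592 ≈ 4060 km.

4060 km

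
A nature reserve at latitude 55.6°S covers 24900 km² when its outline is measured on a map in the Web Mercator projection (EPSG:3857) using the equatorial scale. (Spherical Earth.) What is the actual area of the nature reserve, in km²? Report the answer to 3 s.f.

The Mercator projection is conformal; its linear scale factor is the same in every direction and equals sec φ = 1/cos φ.
Areal scale = k² = sec²φ = 1/cos²(55.6°) = 1/0.5650² = 3.133.
True area = apparent / (areal scale) = 24900 / 3.133 ≈ 7950 km².

7950 km²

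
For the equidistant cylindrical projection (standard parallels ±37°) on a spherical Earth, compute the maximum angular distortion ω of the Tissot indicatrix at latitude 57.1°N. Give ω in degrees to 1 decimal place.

22.0°

In the equirectangular projection with standard parallel φ₀ = 37° (x = Rλ cos φ₀, y = Rφ), meridians are true-scale (h = 1) and the parallel scale is k = cos φ₀ / cos φ.
At 57.1°: h = 1.000, k = 1.470; principal scales a = 1.470, b = 1.000.
sin(ω/2) = (a − b)/(a + b) = 0.4703/2.470 = 0.1904, so ω = 2 arcsin(0.1904) ≈ 22.0°.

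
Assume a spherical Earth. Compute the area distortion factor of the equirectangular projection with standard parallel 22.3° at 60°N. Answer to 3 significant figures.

In the equirectangular projection with standard parallel φ₀ = 22.3° (x = Rλ cos φ₀, y = Rφ), meridians are true-scale (h = 1) and the parallel scale is k = cos φ₀ / cos φ.
Areal scale = h·k = 1 × cos φ₀ / cos φ; at 60°, h = 1.000, k = 1.850, so h·k = 1.850.

1.85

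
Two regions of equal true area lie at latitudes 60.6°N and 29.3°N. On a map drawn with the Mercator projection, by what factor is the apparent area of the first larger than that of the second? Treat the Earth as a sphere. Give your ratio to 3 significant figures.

Mercator is conformal with k = sec φ, so areal scale = k² = sec²φ.
At 60.6°: sec²(60.6°) = 1/0.4909² = 4.150.
At 29.3°: sec²(29.3°) = 1/0.8721² = 1.315.
Ratio = 4.150/1.315 = cos²(29.3°)/cos²(60.6°) ≈ 3.16.

3.16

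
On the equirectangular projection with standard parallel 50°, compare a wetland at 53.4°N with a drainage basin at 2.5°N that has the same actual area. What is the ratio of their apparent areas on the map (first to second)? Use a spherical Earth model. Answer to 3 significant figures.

1.68

In the equirectangular projection with standard parallel φ₀ = 50° (x = Rλ cos φ₀, y = Rφ), meridians are true-scale (h = 1) and the parallel scale is k = cos φ₀ / cos φ.
Areal scale at 53.4°: h·k = 1.000 × 1.078 = 1.078.
Areal scale at 2.5°: h·k = 1.000 × 0.6434 = 0.6434.
Ratio = 1.078/0.6434 ≈ 1.68.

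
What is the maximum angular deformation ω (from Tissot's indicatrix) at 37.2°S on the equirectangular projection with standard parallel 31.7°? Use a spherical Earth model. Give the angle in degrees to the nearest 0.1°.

3.8°

With standard parallel φ₀ = 31.7°, the equirectangular projection gives x = Rλ cos φ₀, y = Rφ, so h = 1 and k = cos 31.7° / cos φ.
At 37.2°: h = 1.000, k = 1.068; principal scales a = 1.068, b = 1.000.
sin(ω/2) = (a − b)/(a + b) = 0.06815/2.068 = 0.03295, so ω = 2 arcsin(0.03295) ≈ 3.8°.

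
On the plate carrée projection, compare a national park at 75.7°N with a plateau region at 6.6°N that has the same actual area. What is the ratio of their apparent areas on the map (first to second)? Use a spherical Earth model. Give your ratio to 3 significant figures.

4.02

For the equirectangular projection with φ₀ = 0 (plate carrée), h = 1 along meridians and k = sec φ along parallels.
Areal scale at 75.7°: h·k = 1.000 × 4.049 = 4.049.
Areal scale at 6.6°: h·k = 1.000 × 1.007 = 1.007.
Ratio = 4.049/1.007 ≈ 4.02.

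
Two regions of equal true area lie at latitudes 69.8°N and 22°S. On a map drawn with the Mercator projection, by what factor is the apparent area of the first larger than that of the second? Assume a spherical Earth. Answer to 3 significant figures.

7.21

Mercator areal scale is sec²φ.
At 69.8°: sec²(69.8°) = 1/0.3453² = 8.387.
At 22°: sec²(22°) = 1/0.9272² = 1.163.
Ratio = 8.387/1.163 = cos²(22°)/cos²(69.8°) ≈ 7.21.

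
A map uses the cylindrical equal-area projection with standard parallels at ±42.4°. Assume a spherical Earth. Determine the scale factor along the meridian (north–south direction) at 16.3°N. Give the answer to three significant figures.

Cylindrical equal-area (φ₀ = 42.4°): h = cos φ / cos 42.4° along meridians, k = cos 42.4° / cos φ along parallels; h·k = 1.
h = cos 16.3° / cos 42.4° = 0.9598/0.7385 = 1.300.

1.30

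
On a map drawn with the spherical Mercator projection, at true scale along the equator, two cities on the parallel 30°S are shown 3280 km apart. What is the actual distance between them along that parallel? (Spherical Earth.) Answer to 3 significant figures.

2840 km

The Mercator projection is conformal; its linear scale factor is the same in every direction and equals sec φ = 1/cos φ.
Along the parallel at 30°, map distances are exaggerated by k = sec 30° = 1.155.
True distance = 3280 / 1.155 = 3280 × cos 30° ≈ 2840 km.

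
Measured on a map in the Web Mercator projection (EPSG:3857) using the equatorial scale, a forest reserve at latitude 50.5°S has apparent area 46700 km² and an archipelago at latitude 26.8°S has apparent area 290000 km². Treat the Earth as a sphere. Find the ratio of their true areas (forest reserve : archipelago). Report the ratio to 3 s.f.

0.0818

Since Mercator area scale is 1/cos²φ, the true area equals the apparent area multiplied by cos²φ.
True area of forest reserve: 46700 × cos²(50.5°) = 46700 × 0.4046 = 18890 km².
True area of archipelago: 290000 × cos²(26.8°) = 290000 × 0.7967 = 231000 km².
Ratio = 18890 / 231000 ≈ 0.0818.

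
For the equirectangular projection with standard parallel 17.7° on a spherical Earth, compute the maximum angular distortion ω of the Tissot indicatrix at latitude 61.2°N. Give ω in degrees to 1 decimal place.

In the equirectangular projection with standard parallel φ₀ = 17.7° (x = Rλ cos φ₀, y = Rφ), meridians are true-scale (h = 1) and the parallel scale is k = cos φ₀ / cos φ.
At 61.2°: h = 1.000, k = 1.977; principal scales a = 1.977, b = 1.000.
sin(ω/2) = (a − b)/(a + b) = 0.9775/2.977 = 0.3283, so ω = 2 arcsin(0.3283) ≈ 38.3°.

38.3°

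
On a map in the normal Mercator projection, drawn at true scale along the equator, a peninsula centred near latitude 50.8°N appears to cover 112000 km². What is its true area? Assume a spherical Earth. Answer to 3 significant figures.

The Mercator projection is conformal; its linear scale factor is the same in every direction and equals sec φ = 1/cos φ.
Areal scale = k² = sec²φ = 1/cos²(50.8°) = 1/0.6320² = 2.503.
True area = apparent / (areal scale) = 112000 / 2.503 ≈ 44700 km².

44700 km²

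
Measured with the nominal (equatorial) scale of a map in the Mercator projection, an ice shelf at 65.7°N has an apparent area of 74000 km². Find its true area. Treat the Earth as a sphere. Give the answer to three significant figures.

For Mercator, h = k = sec φ (a conformal cylindrical projection has a single point scale, 1/cos φ).
Areal scale = k² = sec²φ = 1/cos²(65.7°) = 1/0.4115² = 5.905.
True area = apparent / (areal scale) = 74000 / 5.905 ≈ 12500 km².

12500 km²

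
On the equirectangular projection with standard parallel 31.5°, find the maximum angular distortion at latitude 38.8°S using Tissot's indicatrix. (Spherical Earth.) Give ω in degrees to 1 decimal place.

In the equirectangular projection with standard parallel φ₀ = 31.5° (x = Rλ cos φ₀, y = Rφ), meridians are true-scale (h = 1) and the parallel scale is k = cos φ₀ / cos φ.
At 38.8°: h = 1.000, k = 1.094; principal scales a = 1.094, b = 1.000.
sin(ω/2) = (a − b)/(a + b) = 0.09406/2.094 = 0.04492, so ω = 2 arcsin(0.04492) ≈ 5.1°.

5.1°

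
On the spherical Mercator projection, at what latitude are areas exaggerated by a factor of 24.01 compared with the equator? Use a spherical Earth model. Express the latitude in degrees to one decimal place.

78.2°

Mercator areal scale is sec²φ.
sec²φ = 24.01  ⇒  cos²φ = 0.04165  ⇒  cos φ = 0.2041.
φ = arccos(0.2041) ≈ 78.2°.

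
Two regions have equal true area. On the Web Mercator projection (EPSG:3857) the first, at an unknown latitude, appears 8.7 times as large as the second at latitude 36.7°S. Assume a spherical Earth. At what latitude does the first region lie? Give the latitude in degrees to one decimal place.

74.2°

For equal true areas on Mercator, apparent areas scale as sec²φ, so the ratio is cos²φ₂ / cos²φ₁.
cos²φ₂ / cos²φ₁ = 8.7  ⇒  cos φ₁ = cos 36.7° / √8.7 = 0.8018/2.950 = 0.2718.
φ₁ = arccos(0.2718) ≈ 74.2°.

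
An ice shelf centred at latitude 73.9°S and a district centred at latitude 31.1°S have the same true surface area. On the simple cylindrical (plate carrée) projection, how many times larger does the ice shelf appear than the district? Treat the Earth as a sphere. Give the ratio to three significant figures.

3.09

For the equirectangular projection with φ₀ = 0 (plate carrée), h = 1 along meridians and k = sec φ along parallels.
Areal scale at 73.9°: h·k = 1.000 × 3.606 = 3.606.
Areal scale at 31.1°: h·k = 1.000 × 1.168 = 1.168.
Ratio = 3.606/1.168 ≈ 3.09.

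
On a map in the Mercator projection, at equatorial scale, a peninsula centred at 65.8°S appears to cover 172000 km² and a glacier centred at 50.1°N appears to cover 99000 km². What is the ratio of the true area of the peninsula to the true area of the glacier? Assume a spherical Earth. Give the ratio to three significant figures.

On Mercator the areal scale is sec²φ, so true area = apparent × cos²φ.
True area of peninsula: 172000 × cos²(65.8°) = 172000 × 0.1680 = 28900 km².
True area of glacier: 99000 × cos²(50.1°) = 99000 × 0.4115 = 40730 km².
Ratio = 28900 / 40730 ≈ 0.710.

0.710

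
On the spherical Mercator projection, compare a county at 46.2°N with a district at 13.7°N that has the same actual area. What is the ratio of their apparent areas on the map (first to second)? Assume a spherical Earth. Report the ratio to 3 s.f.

On Mercator, area is exaggerated by sec²φ = 1/cos²φ.
At 46.2°: sec²(46.2°) = 1/0.6921² = 2.087.
At 13.7°: sec²(13.7°) = 1/0.9715² = 1.059.
Ratio = 2.087/1.059 = cos²(13.7°)/cos²(46.2°) ≈ 1.97.

1.97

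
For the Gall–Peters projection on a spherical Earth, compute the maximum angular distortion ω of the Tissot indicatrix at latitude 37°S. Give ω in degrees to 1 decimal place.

The Gall–Peters projection is cylindrical equal-area with φ₀ = 45°. For cylindrical equal-area with standard parallel φ₀, h = cos φ / cos φ₀ and k = cos φ₀ / cos φ, so h·k = 1.
At 37°: h = 1.129, k = 0.8854; principal scales a = 1.129, b = 0.8854.
sin(ω/2) = (a − b)/(a + b) = 0.2440/2.015 = 0.1211, so ω = 2 arcsin(0.1211) ≈ 13.9°.

13.9°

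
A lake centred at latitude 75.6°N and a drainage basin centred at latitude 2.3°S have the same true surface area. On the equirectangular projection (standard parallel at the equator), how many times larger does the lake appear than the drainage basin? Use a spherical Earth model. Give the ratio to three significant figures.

4.02

In the plate carrée (x = Rλ, y = Rφ), meridians are true-scale (h = 1) and parallels are stretched by k = sec φ.
Areal scale at 75.6°: h·k = 1.000 × 4.021 = 4.021.
Areal scale at 2.3°: h·k = 1.000 × 1.001 = 1.001.
Ratio = 4.021/1.001 ≈ 4.02.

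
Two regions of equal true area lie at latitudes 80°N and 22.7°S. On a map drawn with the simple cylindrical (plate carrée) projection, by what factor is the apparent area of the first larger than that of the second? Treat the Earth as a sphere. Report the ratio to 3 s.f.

5.31

For the equirectangular projection with φ₀ = 0 (plate carrée), h = 1 along meridians and k = sec φ along parallels.
Areal scale at 80°: h·k = 1.000 × 5.759 = 5.759.
Areal scale at 22.7°: h·k = 1.000 × 1.084 = 1.084.
Ratio = 5.759/1.084 ≈ 5.31.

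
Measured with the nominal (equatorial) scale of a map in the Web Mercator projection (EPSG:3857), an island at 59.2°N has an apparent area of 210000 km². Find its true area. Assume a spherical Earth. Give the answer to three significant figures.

Mercator is conformal, so the point scale is isotropic: h = k = sec φ = 1/cos φ.
Areal scale = k² = sec²φ = 1/cos²(59.2°) = 1/0.5120² = 3.814.
True area = apparent / (areal scale) = 210000 / 3.814 ≈ 55100 km².

55100 km²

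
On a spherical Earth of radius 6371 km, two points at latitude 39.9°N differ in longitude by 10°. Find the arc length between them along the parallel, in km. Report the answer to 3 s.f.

853 km

Arc length along a parallel = R cos φ · Δλ (with Δλ in radians).
= 6371 × cos 39.9° × (10° × π/180) = 6371 × 0.7672 × 0.1745 ≈ 853 km.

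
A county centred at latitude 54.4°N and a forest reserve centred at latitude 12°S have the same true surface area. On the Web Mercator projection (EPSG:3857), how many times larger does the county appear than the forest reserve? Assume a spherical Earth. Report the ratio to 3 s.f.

Mercator is conformal with k = sec φ, so areal scale = k² = sec²φ.
At 54.4°: sec²(54.4°) = 1/0.5821² = 2.951.
At 12°: sec²(12°) = 1/0.9781² = 1.045.
Ratio = 2.951/1.045 = cos²(12°)/cos²(54.4°) ≈ 2.82.

2.82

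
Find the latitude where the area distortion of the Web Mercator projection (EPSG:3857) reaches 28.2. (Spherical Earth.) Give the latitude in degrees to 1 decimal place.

Mercator areal scale is sec²φ.
sec²φ = 28.2  ⇒  cos²φ = 0.03546  ⇒  cos φ = 0.1883.
φ = arccos(0.1883) ≈ 79.1°.

79.1°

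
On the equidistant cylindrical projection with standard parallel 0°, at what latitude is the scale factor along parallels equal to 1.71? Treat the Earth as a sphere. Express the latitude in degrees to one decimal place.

Plate carrée: h = 1, k = sec φ along parallels.
sec φ = 1.71  ⇒  cos φ = 0.5848  ⇒  φ ≈ 54.2°.

54.2°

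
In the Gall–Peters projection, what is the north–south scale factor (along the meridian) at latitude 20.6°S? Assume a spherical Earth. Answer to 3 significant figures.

Gall–Peters is a cylindrical equal-area projection with standard parallels at ±45°. Cylindrical equal-area (φ₀ = 45°): h = cos φ / cos 45° along meridians, k = cos 45° / cos φ along parallels; h·k = 1.
h = cos 20.6° / cos 45° = 0.9361/0.7071 = 1.324.

1.32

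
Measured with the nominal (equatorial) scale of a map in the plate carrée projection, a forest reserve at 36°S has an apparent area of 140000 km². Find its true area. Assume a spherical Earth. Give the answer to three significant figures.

113000 km²

For the equirectangular projection with φ₀ = 0 (plate carrée), h = 1 along meridians and k = sec φ along parallels.
Areal scale = h·k = 1 × sec φ; at 36°, h = 1.000, k = 1.236, so h·k = 1.236.
True area = apparent / (areal scale) = 140000 / 1.236 ≈ 113000 km².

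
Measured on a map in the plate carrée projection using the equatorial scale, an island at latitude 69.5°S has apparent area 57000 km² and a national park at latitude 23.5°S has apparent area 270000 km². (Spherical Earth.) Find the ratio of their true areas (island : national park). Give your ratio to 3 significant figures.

0.0806

On the plate carrée, areal scale = h·k = 1 × sec φ, so true area = apparent × cos φ.
True area of island: 57000 × cos(69.5°) = 57000 × 0.3502 = 19960 km².
True area of national park: 270000 × cos(23.5°) = 270000 × 0.9171 = 247600 km².
Ratio = 19960 / 247600 ≈ 0.0806.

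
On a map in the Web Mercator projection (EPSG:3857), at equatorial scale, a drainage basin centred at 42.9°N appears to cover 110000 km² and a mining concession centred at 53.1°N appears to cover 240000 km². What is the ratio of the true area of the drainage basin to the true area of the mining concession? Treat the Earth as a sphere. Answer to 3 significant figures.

0.682

Since Mercator area scale is 1/cos²φ, the true area equals the apparent area multiplied by cos²φ.
True area of drainage basin: 110000 × cos²(42.9°) = 110000 × 0.5366 = 59030 km².
True area of mining concession: 240000 × cos²(53.1°) = 240000 × 0.3605 = 86520 km².
Ratio = 59030 / 86520 ≈ 0.682.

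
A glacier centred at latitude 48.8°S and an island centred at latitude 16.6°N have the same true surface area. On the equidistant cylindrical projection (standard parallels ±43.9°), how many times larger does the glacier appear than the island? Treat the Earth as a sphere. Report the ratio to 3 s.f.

1.45

In the equirectangular projection with standard parallel φ₀ = 43.9° (x = Rλ cos φ₀, y = Rφ), meridians are true-scale (h = 1) and the parallel scale is k = cos φ₀ / cos φ.
Areal scale at 48.8°: h·k = 1.000 × 1.094 = 1.094.
Areal scale at 16.6°: h·k = 1.000 × 0.7519 = 0.7519.
Ratio = 1.094/0.7519 ≈ 1.45.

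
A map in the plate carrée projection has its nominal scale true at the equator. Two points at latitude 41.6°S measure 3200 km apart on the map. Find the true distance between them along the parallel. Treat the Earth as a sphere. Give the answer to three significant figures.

2390 km

In the plate carrée (x = Rλ, y = Rφ), meridians are true-scale (h = 1) and parallels are stretched by k = sec φ.
Along the parallel at 41.6°, map distances are exaggerated by k = sec 41.6° = 1.337.
True distance = 3200 / 1.337 = 3200 × cos 41.6° ≈ 2390 km.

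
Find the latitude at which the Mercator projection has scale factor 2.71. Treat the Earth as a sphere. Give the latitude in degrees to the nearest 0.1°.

68.3°

Mercator scale is k = sec φ = 1/cos φ.
1/cos φ = 2.71  ⇒  cos φ = 0.3690  ⇒  φ = arccos(0.3690) ≈ 68.3°.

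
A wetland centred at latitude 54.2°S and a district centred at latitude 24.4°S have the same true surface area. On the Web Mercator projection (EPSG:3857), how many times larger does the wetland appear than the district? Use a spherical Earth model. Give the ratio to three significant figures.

2.42

Mercator is conformal with k = sec φ, so areal scale = k² = sec²φ.
At 54.2°: sec²(54.2°) = 1/0.5850² = 2.922.
At 24.4°: sec²(24.4°) = 1/0.9107² = 1.206.
Ratio = 2.922/1.206 = cos²(24.4°)/cos²(54.2°) ≈ 2.42.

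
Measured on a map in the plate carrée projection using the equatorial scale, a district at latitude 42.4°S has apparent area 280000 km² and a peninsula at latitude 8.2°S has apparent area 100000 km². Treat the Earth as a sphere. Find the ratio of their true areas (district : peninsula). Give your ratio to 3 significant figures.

On the plate carrée, areal scale = h·k = 1 × sec φ, so true area = apparent × cos φ.
True area of district: 280000 × cos(42.4°) = 280000 × 0.7385 = 206800 km².
True area of peninsula: 100000 × cos(8.2°) = 100000 × 0.9898 = 98980 km².
Ratio = 206800 / 98980 ≈ 2.09.

2.09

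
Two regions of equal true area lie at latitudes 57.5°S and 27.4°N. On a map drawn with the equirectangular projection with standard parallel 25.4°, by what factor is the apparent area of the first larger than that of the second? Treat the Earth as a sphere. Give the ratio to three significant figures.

The equidistant cylindrical projection with φ₀ = 25.4° has h = 1 (meridians true) and k = cos φ₀ / cos φ along parallels.
Areal scale at 57.5°: h·k = 1.000 × 1.681 = 1.681.
Areal scale at 27.4°: h·k = 1.000 × 1.017 = 1.017.
Ratio = 1.681/1.017 ≈ 1.65.

1.65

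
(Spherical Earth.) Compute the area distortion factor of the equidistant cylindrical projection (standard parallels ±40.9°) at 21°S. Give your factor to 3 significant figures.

The equidistant cylindrical projection with φ₀ = 40.9° has h = 1 (meridians true) and k = cos φ₀ / cos φ along parallels.
Areal scale = h·k = 1 × cos φ₀ / cos φ; at 21°, h = 1.000, k = 0.8096, so h·k = 0.8096.

0.810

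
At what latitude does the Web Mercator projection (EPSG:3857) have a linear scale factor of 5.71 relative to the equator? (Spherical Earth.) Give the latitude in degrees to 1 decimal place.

79.9°

Mercator scale is k = sec φ = 1/cos φ.
1/cos φ = 5.71  ⇒  cos φ = 0.1751  ⇒  φ = arccos(0.1751) ≈ 79.9°.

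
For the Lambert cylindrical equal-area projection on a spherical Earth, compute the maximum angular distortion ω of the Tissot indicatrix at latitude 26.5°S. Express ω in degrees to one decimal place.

12.7°

The Lambert cylindrical equal-area projection is the cylindrical equal-area projection with its standard parallel at the equator (φ₀ = 0). Cylindrical equal-area (φ₀ = 0°): h = cos φ / cos 0° along meridians, k = cos 0° / cos φ along parallels; h·k = 1.
At 26.5°: h = 0.8949, k = 1.117; principal scales a = 1.117, b = 0.8949.
sin(ω/2) = (a − b)/(a + b) = 0.2225/2.012 = 0.1106, so ω = 2 arcsin(0.1106) ≈ 12.7°.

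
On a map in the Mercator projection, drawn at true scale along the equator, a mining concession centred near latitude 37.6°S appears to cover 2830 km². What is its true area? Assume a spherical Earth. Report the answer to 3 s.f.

1780 km²

Mercator is conformal, so the point scale is isotropic: h = k = sec φ = 1/cos φ.
Areal scale = k² = sec²φ = 1/cos²(37.6°) = 1/0.7923² = 1.593.
True area = apparent / (areal scale) = 2830 / 1.593 ≈ 1780 km².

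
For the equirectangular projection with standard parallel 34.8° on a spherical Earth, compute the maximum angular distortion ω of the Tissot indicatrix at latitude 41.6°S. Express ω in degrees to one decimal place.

The equidistant cylindrical projection with φ₀ = 34.8° has h = 1 (meridians true) and k = cos φ₀ / cos φ along parallels.
At 41.6°: h = 1.000, k = 1.098; principal scales a = 1.098, b = 1.000.
sin(ω/2) = (a − b)/(a + b) = 0.09809/2.098 = 0.04675, so ω = 2 arcsin(0.04675) ≈ 5.4°.

5.4°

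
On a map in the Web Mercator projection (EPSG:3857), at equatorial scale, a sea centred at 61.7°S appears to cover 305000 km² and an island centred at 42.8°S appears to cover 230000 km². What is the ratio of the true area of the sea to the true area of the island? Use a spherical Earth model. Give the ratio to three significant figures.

Since Mercator area scale is 1/cos²φ, the true area equals the apparent area multiplied by cos²φ.
True area of sea: 305000 × cos²(61.7°) = 305000 × 0.2248 = 68550 km².
True area of island: 230000 × cos²(42.8°) = 230000 × 0.5384 = 123800 km².
Ratio = 68550 / 123800 ≈ 0.554.

0.554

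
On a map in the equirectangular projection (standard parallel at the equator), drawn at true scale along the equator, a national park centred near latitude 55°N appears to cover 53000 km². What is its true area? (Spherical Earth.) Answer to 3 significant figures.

Plate carrée maps x = Rλ, y = Rφ. The meridian scale is h = 1 and the parallel scale is k = 1/cos φ = sec φ.
Areal scale = h·k = 1 × sec φ; at 55°, h = 1.000, k = 1.743, so h·k = 1.743.
True area = apparent / (areal scale) = 53000 / 1.743 ≈ 30400 km².

30400 km²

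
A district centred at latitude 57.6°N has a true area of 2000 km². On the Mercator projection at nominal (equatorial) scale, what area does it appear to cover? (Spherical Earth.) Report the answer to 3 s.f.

The Mercator projection is conformal; its linear scale factor is the same in every direction and equals sec φ = 1/cos φ.
Areal scale = k² = sec²φ = 1/cos²(57.6°) = 1/0.5358² = 3.483.
Apparent area = 2000 × 3.483 ≈ 6970 km².

6970 km²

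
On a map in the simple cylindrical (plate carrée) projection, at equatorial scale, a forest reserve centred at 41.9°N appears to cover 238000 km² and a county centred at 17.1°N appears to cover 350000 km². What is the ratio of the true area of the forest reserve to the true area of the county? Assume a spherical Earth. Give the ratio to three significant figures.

0.530

On the plate carrée, areal scale = h·k = 1 × sec φ, so true area = apparent × cos φ.
True area of forest reserve: 238000 × cos(41.9°) = 238000 × 0.7443 = 177100 km².
True area of county: 350000 × cos(17.1°) = 350000 × 0.9558 = 334500 km².
Ratio = 177100 / 334500 ≈ 0.530.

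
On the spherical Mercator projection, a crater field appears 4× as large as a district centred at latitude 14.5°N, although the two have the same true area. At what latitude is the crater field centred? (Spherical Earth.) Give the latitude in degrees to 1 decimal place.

For equal true areas on Mercator, apparent areas scale as sec²φ, so the ratio is cos²φ₂ / cos²φ₁.
cos²φ₂ / cos²φ₁ = 4  ⇒  cos φ₁ = cos 14.5° / √4 = 0.9681/2.000 = 0.4841.
φ₁ = arccos(0.4841) ≈ 61.0°.

61.0°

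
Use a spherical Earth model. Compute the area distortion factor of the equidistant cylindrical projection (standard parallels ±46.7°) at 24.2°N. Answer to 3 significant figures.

0.752

With standard parallel φ₀ = 46.7°, the equirectangular projection gives x = Rλ cos φ₀, y = Rφ, so h = 1 and k = cos 46.7° / cos φ.
Areal scale = h·k = 1 × cos φ₀ / cos φ; at 24.2°, h = 1.000, k = 0.7519, so h·k = 0.7519.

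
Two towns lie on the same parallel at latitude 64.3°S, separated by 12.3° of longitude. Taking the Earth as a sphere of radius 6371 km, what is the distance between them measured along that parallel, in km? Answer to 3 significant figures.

Arc length along a parallel = R cos φ · Δλ (with Δλ in radians).
= 6371 × cos 64.3° × (12.3° × π/180) = 6371 × 0.4337 × 0.2147 ≈ 593 km.

593 km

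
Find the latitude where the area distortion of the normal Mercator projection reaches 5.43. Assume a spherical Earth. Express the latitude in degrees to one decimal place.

64.6°

Mercator areal scale is sec²φ.
sec²φ = 5.43  ⇒  cos²φ = 0.1842  ⇒  cos φ = 0.4291.
φ = arccos(0.4291) ≈ 64.6°.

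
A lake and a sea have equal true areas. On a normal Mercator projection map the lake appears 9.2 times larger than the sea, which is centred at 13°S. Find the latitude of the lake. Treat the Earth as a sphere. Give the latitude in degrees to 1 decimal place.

71.3°

For equal true areas on Mercator, apparent areas scale as sec²φ, so the ratio is cos²φ₂ / cos²φ₁.
cos²φ₂ / cos²φ₁ = 9.2  ⇒  cos φ₁ = cos 13° / √9.2 = 0.9744/3.033 = 0.3212.
φ₁ = arccos(0.3212) ≈ 71.3°.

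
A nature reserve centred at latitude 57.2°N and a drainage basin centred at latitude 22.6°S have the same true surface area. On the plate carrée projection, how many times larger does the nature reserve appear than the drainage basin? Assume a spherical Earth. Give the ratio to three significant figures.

Plate carrée maps x = Rλ, y = Rφ. The meridian scale is h = 1 and the parallel scale is k = 1/cos φ = sec φ.
Areal scale at 57.2°: h·k = 1.000 × 1.846 = 1.846.
Areal scale at 22.6°: h·k = 1.000 × 1.083 = 1.083.
Ratio = 1.846/1.083 ≈ 1.70.

1.70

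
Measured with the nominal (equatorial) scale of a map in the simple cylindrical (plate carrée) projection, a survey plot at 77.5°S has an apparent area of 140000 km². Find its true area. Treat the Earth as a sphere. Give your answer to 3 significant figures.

30300 km²

Plate carrée maps x = Rλ, y = Rφ. The meridian scale is h = 1 and the parallel scale is k = 1/cos φ = sec φ.
Areal scale = h·k = 1 × sec φ; at 77.5°, h = 1.000, k = 4.620, so h·k = 4.620.
True area = apparent / (areal scale) = 140000 / 4.620 ≈ 30300 km².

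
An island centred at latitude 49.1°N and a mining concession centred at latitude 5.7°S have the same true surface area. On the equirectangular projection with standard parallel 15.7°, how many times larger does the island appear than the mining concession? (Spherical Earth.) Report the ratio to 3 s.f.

In the equirectangular projection with standard parallel φ₀ = 15.7° (x = Rλ cos φ₀, y = Rφ), meridians are true-scale (h = 1) and the parallel scale is k = cos φ₀ / cos φ.
Areal scale at 49.1°: h·k = 1.000 × 1.470 = 1.470.
Areal scale at 5.7°: h·k = 1.000 × 0.9675 = 0.9675.
Ratio = 1.470/0.9675 ≈ 1.52.

1.52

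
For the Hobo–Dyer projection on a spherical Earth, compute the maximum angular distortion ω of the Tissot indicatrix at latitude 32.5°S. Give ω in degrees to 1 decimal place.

Hobo–Dyer is a cylindrical equal-area projection with standard parallels at ±37.5°. For cylindrical equal-area with standard parallel φ₀, h = cos φ / cos φ₀ and k = cos φ₀ / cos φ, so h·k = 1.
At 32.5°: h = 1.063, k = 0.9407; principal scales a = 1.063, b = 0.9407.
sin(ω/2) = (a − b)/(a + b) = 0.1224/2.004 = 0.06109, so ω = 2 arcsin(0.06109) ≈ 7.0°.

7.0°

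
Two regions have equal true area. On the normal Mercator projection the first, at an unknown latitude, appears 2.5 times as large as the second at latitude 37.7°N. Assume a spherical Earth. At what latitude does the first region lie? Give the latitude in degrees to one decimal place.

On Mercator, (apparent₁)/(apparent₂) = sec²φ₁ / sec²φ₂ when true areas are equal.
cos²φ₂ / cos²φ₁ = 2.5  ⇒  cos φ₁ = cos 37.7° / √2.5 = 0.7912/1.581 = 0.5004.
φ₁ = arccos(0.5004) ≈ 60.0°.

60.0°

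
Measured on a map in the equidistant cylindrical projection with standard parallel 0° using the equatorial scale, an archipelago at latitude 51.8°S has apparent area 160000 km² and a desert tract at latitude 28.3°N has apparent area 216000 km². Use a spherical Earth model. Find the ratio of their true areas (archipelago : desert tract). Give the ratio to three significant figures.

Plate carrée has h = 1 and k = sec φ, giving areal scale sec φ; true area = (apparent area) · cos φ.
True area of archipelago: 160000 × cos(51.8°) = 160000 × 0.6184 = 98950 km².
True area of desert tract: 216000 × cos(28.3°) = 216000 × 0.8805 = 190200 km².
Ratio = 98950 / 190200 ≈ 0.520.

0.520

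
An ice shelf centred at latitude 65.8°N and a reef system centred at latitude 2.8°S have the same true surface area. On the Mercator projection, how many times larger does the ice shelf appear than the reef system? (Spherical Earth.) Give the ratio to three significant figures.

5.94

Mercator areal scale is sec²φ.
At 65.8°: sec²(65.8°) = 1/0.4099² = 5.951.
At 2.8°: sec²(2.8°) = 1/0.9988² = 1.002.
Ratio = 5.951/1.002 = cos²(2.8°)/cos²(65.8°) ≈ 5.94.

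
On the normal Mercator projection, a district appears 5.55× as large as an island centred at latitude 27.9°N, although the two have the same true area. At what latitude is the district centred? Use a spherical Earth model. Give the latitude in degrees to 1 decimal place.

Mercator areal scale is sec²φ, so apparent-area ratio = sec²φ₁ / sec²φ₂ = cos²φ₂ / cos²φ₁.
cos²φ₂ / cos²φ₁ = 5.55  ⇒  cos φ₁ = cos 27.9° / √5.55 = 0.8838/2.356 = 0.3751.
φ₁ = arccos(0.3751) ≈ 68.0°.

68.0°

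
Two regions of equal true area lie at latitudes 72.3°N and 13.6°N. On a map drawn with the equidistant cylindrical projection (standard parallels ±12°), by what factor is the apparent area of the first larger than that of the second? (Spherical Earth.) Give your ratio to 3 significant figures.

3.20

In the equirectangular projection with standard parallel φ₀ = 12° (x = Rλ cos φ₀, y = Rφ), meridians are true-scale (h = 1) and the parallel scale is k = cos φ₀ / cos φ.
Areal scale at 72.3°: h·k = 1.000 × 3.217 = 3.217.
Areal scale at 13.6°: h·k = 1.000 × 1.006 = 1.006.
Ratio = 3.217/1.006 ≈ 3.20.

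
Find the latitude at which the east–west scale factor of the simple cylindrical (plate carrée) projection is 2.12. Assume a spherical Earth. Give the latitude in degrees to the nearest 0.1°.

Plate carrée: h = 1, k = sec φ along parallels.
sec φ = 2.12  ⇒  cos φ = 0.4717  ⇒  φ ≈ 61.9°.

61.9°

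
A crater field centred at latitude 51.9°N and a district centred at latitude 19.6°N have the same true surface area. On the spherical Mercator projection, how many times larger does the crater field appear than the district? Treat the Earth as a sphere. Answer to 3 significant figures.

2.33

On Mercator, area is exaggerated by sec²φ = 1/cos²φ.
At 51.9°: sec²(51.9°) = 1/0.6170² = 2.627.
At 19.6°: sec²(19.6°) = 1/0.9421² = 1.127.
Ratio = 2.627/1.127 = cos²(19.6°)/cos²(51.9°) ≈ 2.33.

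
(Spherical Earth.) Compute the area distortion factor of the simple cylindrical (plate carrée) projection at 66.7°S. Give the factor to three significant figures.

Plate carrée maps x = Rλ, y = Rφ. The meridian scale is h = 1 and the parallel scale is k = 1/cos φ = sec φ.
Areal scale = h·k = 1 × sec φ; at 66.7°, h = 1.000, k = 2.528, so h·k = 2.528.

2.53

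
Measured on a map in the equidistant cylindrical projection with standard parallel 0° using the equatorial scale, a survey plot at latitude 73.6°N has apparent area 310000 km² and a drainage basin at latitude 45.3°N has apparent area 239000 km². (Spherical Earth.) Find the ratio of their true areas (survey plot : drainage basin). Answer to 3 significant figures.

0.521

Plate carrée has h = 1 and k = sec φ, giving areal scale sec φ; true area = (apparent area) · cos φ.
True area of survey plot: 310000 × cos(73.6°) = 310000 × 0.2823 = 87530 km².
True area of drainage basin: 239000 × cos(45.3°) = 239000 × 0.7034 = 168100 km².
Ratio = 87530 / 168100 ≈ 0.521.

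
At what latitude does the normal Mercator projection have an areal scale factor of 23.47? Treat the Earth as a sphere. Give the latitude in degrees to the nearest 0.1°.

78.1°

Mercator areal scale is sec²φ.
sec²φ = 23.47  ⇒  cos²φ = 0.04261  ⇒  cos φ = 0.2064.
φ = arccos(0.2064) ≈ 78.1°.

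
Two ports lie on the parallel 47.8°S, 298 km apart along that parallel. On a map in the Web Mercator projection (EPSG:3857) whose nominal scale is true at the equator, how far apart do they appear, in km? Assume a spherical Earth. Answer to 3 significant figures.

Mercator is conformal, so the point scale is isotropic: h = k = sec φ = 1/cos φ.
Along the parallel, k = sec 47.8° = 1/0.6717 = 1.489.
Map distance = 298 × 1.489 ≈ 444 km.

444 km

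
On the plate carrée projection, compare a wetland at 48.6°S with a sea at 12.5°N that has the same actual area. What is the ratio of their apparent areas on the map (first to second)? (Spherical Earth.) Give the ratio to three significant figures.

For the equirectangular projection with φ₀ = 0 (plate carrée), h = 1 along meridians and k = sec φ along parallels.
Areal scale at 48.6°: h·k = 1.000 × 1.512 = 1.512.
Areal scale at 12.5°: h·k = 1.000 × 1.024 = 1.024.
Ratio = 1.512/1.024 ≈ 1.48.

1.48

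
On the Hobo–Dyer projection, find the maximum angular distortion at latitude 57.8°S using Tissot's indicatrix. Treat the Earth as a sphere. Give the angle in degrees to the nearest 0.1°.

Hobo–Dyer is a cylindrical equal-area projection with standard parallels at ±37.5°. A cylindrical equal-area projection with standard parallel φ₀ has meridian scale h = cos φ / cos φ₀ and parallel scale k = cos φ₀ / cos φ (so areas are preserved, h·k = 1).
At 57.8°: h = 0.6717, k = 1.489; principal scales a = 1.489, b = 0.6717.
sin(ω/2) = (a − b)/(a + b) = 0.8171/2.160 = 0.3782, so ω = 2 arcsin(0.3782) ≈ 44.4°.

44.4°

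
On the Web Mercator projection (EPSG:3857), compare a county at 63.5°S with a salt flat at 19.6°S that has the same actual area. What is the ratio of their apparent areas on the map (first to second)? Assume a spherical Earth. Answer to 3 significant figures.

Mercator is conformal with k = sec φ, so areal scale = k² = sec²φ.
At 63.5°: sec²(63.5°) = 1/0.4462² = 5.023.
At 19.6°: sec²(19.6°) = 1/0.9421² = 1.127.
Ratio = 5.023/1.127 = cos²(19.6°)/cos²(63.5°) ≈ 4.46.

4.46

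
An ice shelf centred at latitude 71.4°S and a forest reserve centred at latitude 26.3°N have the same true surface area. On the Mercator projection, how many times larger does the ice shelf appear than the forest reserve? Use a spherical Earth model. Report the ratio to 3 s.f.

7.90

On Mercator, area is exaggerated by sec²φ = 1/cos²φ.
At 71.4°: sec²(71.4°) = 1/0.3190² = 9.829.
At 26.3°: sec²(26.3°) = 1/0.8965² = 1.244.
Ratio = 9.829/1.244 = cos²(26.3°)/cos²(71.4°) ≈ 7.90.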